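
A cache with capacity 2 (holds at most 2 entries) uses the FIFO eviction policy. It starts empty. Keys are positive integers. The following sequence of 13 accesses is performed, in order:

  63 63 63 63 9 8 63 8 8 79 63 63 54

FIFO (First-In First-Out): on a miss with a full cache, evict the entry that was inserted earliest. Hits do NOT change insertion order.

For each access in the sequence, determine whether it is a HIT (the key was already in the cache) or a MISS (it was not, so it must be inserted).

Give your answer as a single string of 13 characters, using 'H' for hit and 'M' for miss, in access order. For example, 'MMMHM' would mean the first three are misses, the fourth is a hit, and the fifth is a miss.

Answer: MHHHMMMHHMHHM

Derivation:
FIFO simulation (capacity=2):
  1. access 63: MISS. Cache (old->new): [63]
  2. access 63: HIT. Cache (old->new): [63]
  3. access 63: HIT. Cache (old->new): [63]
  4. access 63: HIT. Cache (old->new): [63]
  5. access 9: MISS. Cache (old->new): [63 9]
  6. access 8: MISS, evict 63. Cache (old->new): [9 8]
  7. access 63: MISS, evict 9. Cache (old->new): [8 63]
  8. access 8: HIT. Cache (old->new): [8 63]
  9. access 8: HIT. Cache (old->new): [8 63]
  10. access 79: MISS, evict 8. Cache (old->new): [63 79]
  11. access 63: HIT. Cache (old->new): [63 79]
  12. access 63: HIT. Cache (old->new): [63 79]
  13. access 54: MISS, evict 63. Cache (old->new): [79 54]
Total: 7 hits, 6 misses, 4 evictions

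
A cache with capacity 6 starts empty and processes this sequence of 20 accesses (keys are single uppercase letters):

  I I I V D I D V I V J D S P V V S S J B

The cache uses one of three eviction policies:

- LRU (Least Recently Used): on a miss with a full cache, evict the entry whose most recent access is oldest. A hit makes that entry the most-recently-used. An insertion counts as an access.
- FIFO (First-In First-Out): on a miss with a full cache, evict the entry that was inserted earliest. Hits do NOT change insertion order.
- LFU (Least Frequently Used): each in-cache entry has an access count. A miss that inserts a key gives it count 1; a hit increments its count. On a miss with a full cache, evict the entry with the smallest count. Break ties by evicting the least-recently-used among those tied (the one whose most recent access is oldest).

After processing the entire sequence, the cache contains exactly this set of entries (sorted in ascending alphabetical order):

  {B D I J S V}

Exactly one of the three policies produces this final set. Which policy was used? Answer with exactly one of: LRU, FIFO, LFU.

Simulating under each policy and comparing final sets:
  LRU: final set = {B D J P S V} -> differs
  FIFO: final set = {B D J P S V} -> differs
  LFU: final set = {B D I J S V} -> MATCHES target
Only LFU produces the target set.

Answer: LFU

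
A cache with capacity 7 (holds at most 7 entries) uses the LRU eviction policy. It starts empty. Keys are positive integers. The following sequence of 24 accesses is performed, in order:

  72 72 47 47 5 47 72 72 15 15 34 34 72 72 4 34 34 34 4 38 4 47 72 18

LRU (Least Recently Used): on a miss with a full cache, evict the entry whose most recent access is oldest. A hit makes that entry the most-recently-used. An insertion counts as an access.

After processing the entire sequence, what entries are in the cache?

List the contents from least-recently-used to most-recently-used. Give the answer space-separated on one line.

LRU simulation (capacity=7):
  1. access 72: MISS. Cache (LRU->MRU): [72]
  2. access 72: HIT. Cache (LRU->MRU): [72]
  3. access 47: MISS. Cache (LRU->MRU): [72 47]
  4. access 47: HIT. Cache (LRU->MRU): [72 47]
  5. access 5: MISS. Cache (LRU->MRU): [72 47 5]
  6. access 47: HIT. Cache (LRU->MRU): [72 5 47]
  7. access 72: HIT. Cache (LRU->MRU): [5 47 72]
  8. access 72: HIT. Cache (LRU->MRU): [5 47 72]
  9. access 15: MISS. Cache (LRU->MRU): [5 47 72 15]
  10. access 15: HIT. Cache (LRU->MRU): [5 47 72 15]
  11. access 34: MISS. Cache (LRU->MRU): [5 47 72 15 34]
  12. access 34: HIT. Cache (LRU->MRU): [5 47 72 15 34]
  13. access 72: HIT. Cache (LRU->MRU): [5 47 15 34 72]
  14. access 72: HIT. Cache (LRU->MRU): [5 47 15 34 72]
  15. access 4: MISS. Cache (LRU->MRU): [5 47 15 34 72 4]
  16. access 34: HIT. Cache (LRU->MRU): [5 47 15 72 4 34]
  17. access 34: HIT. Cache (LRU->MRU): [5 47 15 72 4 34]
  18. access 34: HIT. Cache (LRU->MRU): [5 47 15 72 4 34]
  19. access 4: HIT. Cache (LRU->MRU): [5 47 15 72 34 4]
  20. access 38: MISS. Cache (LRU->MRU): [5 47 15 72 34 4 38]
  21. access 4: HIT. Cache (LRU->MRU): [5 47 15 72 34 38 4]
  22. access 47: HIT. Cache (LRU->MRU): [5 15 72 34 38 4 47]
  23. access 72: HIT. Cache (LRU->MRU): [5 15 34 38 4 47 72]
  24. access 18: MISS, evict 5. Cache (LRU->MRU): [15 34 38 4 47 72 18]
Total: 16 hits, 8 misses, 1 evictions

Answer: 15 34 38 4 47 72 18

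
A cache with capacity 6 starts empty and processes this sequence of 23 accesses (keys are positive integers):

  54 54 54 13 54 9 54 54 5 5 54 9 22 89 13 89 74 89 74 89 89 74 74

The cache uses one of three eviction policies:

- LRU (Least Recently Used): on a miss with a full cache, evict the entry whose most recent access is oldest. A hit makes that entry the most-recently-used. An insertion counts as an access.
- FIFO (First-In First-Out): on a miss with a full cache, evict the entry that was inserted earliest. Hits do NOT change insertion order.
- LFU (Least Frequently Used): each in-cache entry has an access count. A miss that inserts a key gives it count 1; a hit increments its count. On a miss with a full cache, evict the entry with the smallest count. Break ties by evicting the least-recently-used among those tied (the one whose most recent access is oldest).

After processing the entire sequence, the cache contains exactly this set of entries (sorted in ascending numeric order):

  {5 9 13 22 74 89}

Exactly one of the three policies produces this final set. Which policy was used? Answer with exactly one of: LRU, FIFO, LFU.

Simulating under each policy and comparing final sets:
  LRU: final set = {9 13 22 54 74 89} -> differs
  FIFO: final set = {5 9 13 22 74 89} -> MATCHES target
  LFU: final set = {5 9 13 54 74 89} -> differs
Only FIFO produces the target set.

Answer: FIFO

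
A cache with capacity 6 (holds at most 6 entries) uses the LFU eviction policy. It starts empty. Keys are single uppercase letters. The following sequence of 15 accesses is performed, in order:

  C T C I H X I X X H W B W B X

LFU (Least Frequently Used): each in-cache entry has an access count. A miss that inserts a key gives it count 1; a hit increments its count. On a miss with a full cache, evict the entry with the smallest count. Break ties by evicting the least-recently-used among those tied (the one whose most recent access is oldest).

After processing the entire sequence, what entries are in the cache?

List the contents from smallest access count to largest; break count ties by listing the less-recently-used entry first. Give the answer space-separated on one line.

LFU simulation (capacity=6):
  1. access C: MISS. Cache: [C(c=1)]
  2. access T: MISS. Cache: [C(c=1) T(c=1)]
  3. access C: HIT, count now 2. Cache: [T(c=1) C(c=2)]
  4. access I: MISS. Cache: [T(c=1) I(c=1) C(c=2)]
  5. access H: MISS. Cache: [T(c=1) I(c=1) H(c=1) C(c=2)]
  6. access X: MISS. Cache: [T(c=1) I(c=1) H(c=1) X(c=1) C(c=2)]
  7. access I: HIT, count now 2. Cache: [T(c=1) H(c=1) X(c=1) C(c=2) I(c=2)]
  8. access X: HIT, count now 2. Cache: [T(c=1) H(c=1) C(c=2) I(c=2) X(c=2)]
  9. access X: HIT, count now 3. Cache: [T(c=1) H(c=1) C(c=2) I(c=2) X(c=3)]
  10. access H: HIT, count now 2. Cache: [T(c=1) C(c=2) I(c=2) H(c=2) X(c=3)]
  11. access W: MISS. Cache: [T(c=1) W(c=1) C(c=2) I(c=2) H(c=2) X(c=3)]
  12. access B: MISS, evict T(c=1). Cache: [W(c=1) B(c=1) C(c=2) I(c=2) H(c=2) X(c=3)]
  13. access W: HIT, count now 2. Cache: [B(c=1) C(c=2) I(c=2) H(c=2) W(c=2) X(c=3)]
  14. access B: HIT, count now 2. Cache: [C(c=2) I(c=2) H(c=2) W(c=2) B(c=2) X(c=3)]
  15. access X: HIT, count now 4. Cache: [C(c=2) I(c=2) H(c=2) W(c=2) B(c=2) X(c=4)]
Total: 8 hits, 7 misses, 1 evictions

Answer: C I H W B X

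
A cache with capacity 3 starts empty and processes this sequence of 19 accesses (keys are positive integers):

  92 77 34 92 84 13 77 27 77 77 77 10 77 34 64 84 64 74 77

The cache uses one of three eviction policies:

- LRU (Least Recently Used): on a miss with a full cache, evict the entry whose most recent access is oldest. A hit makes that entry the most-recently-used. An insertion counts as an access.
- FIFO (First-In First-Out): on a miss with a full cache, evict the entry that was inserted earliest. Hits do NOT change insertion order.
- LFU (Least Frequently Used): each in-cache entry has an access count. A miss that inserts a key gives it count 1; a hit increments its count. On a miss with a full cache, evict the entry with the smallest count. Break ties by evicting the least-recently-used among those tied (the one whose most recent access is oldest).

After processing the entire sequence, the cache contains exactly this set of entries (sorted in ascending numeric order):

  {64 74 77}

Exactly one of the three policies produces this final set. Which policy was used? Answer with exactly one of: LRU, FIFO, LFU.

Simulating under each policy and comparing final sets:
  LRU: final set = {64 74 77} -> MATCHES target
  FIFO: final set = {74 77 84} -> differs
  LFU: final set = {74 77 92} -> differs
Only LRU produces the target set.

Answer: LRU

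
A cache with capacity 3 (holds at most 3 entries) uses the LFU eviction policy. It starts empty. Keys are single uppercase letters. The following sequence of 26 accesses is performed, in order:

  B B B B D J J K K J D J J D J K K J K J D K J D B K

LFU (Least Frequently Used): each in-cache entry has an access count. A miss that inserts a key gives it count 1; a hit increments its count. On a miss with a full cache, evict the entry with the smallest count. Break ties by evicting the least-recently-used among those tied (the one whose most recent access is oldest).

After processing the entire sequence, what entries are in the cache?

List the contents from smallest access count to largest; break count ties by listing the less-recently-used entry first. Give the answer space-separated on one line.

LFU simulation (capacity=3):
  1. access B: MISS. Cache: [B(c=1)]
  2. access B: HIT, count now 2. Cache: [B(c=2)]
  3. access B: HIT, count now 3. Cache: [B(c=3)]
  4. access B: HIT, count now 4. Cache: [B(c=4)]
  5. access D: MISS. Cache: [D(c=1) B(c=4)]
  6. access J: MISS. Cache: [D(c=1) J(c=1) B(c=4)]
  7. access J: HIT, count now 2. Cache: [D(c=1) J(c=2) B(c=4)]
  8. access K: MISS, evict D(c=1). Cache: [K(c=1) J(c=2) B(c=4)]
  9. access K: HIT, count now 2. Cache: [J(c=2) K(c=2) B(c=4)]
  10. access J: HIT, count now 3. Cache: [K(c=2) J(c=3) B(c=4)]
  11. access D: MISS, evict K(c=2). Cache: [D(c=1) J(c=3) B(c=4)]
  12. access J: HIT, count now 4. Cache: [D(c=1) B(c=4) J(c=4)]
  13. access J: HIT, count now 5. Cache: [D(c=1) B(c=4) J(c=5)]
  14. access D: HIT, count now 2. Cache: [D(c=2) B(c=4) J(c=5)]
  15. access J: HIT, count now 6. Cache: [D(c=2) B(c=4) J(c=6)]
  16. access K: MISS, evict D(c=2). Cache: [K(c=1) B(c=4) J(c=6)]
  17. access K: HIT, count now 2. Cache: [K(c=2) B(c=4) J(c=6)]
  18. access J: HIT, count now 7. Cache: [K(c=2) B(c=4) J(c=7)]
  19. access K: HIT, count now 3. Cache: [K(c=3) B(c=4) J(c=7)]
  20. access J: HIT, count now 8. Cache: [K(c=3) B(c=4) J(c=8)]
  21. access D: MISS, evict K(c=3). Cache: [D(c=1) B(c=4) J(c=8)]
  22. access K: MISS, evict D(c=1). Cache: [K(c=1) B(c=4) J(c=8)]
  23. access J: HIT, count now 9. Cache: [K(c=1) B(c=4) J(c=9)]
  24. access D: MISS, evict K(c=1). Cache: [D(c=1) B(c=4) J(c=9)]
  25. access B: HIT, count now 5. Cache: [D(c=1) B(c=5) J(c=9)]
  26. access K: MISS, evict D(c=1). Cache: [K(c=1) B(c=5) J(c=9)]
Total: 16 hits, 10 misses, 7 evictions

Answer: K B J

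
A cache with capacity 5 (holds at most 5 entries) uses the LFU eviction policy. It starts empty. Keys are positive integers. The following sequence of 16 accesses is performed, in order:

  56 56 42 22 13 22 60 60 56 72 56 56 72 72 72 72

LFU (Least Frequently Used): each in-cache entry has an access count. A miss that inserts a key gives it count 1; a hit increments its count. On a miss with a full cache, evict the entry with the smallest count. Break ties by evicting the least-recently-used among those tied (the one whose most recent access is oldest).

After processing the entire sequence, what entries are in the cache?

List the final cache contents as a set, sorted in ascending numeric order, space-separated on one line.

LFU simulation (capacity=5):
  1. access 56: MISS. Cache: [56(c=1)]
  2. access 56: HIT, count now 2. Cache: [56(c=2)]
  3. access 42: MISS. Cache: [42(c=1) 56(c=2)]
  4. access 22: MISS. Cache: [42(c=1) 22(c=1) 56(c=2)]
  5. access 13: MISS. Cache: [42(c=1) 22(c=1) 13(c=1) 56(c=2)]
  6. access 22: HIT, count now 2. Cache: [42(c=1) 13(c=1) 56(c=2) 22(c=2)]
  7. access 60: MISS. Cache: [42(c=1) 13(c=1) 60(c=1) 56(c=2) 22(c=2)]
  8. access 60: HIT, count now 2. Cache: [42(c=1) 13(c=1) 56(c=2) 22(c=2) 60(c=2)]
  9. access 56: HIT, count now 3. Cache: [42(c=1) 13(c=1) 22(c=2) 60(c=2) 56(c=3)]
  10. access 72: MISS, evict 42(c=1). Cache: [13(c=1) 72(c=1) 22(c=2) 60(c=2) 56(c=3)]
  11. access 56: HIT, count now 4. Cache: [13(c=1) 72(c=1) 22(c=2) 60(c=2) 56(c=4)]
  12. access 56: HIT, count now 5. Cache: [13(c=1) 72(c=1) 22(c=2) 60(c=2) 56(c=5)]
  13. access 72: HIT, count now 2. Cache: [13(c=1) 22(c=2) 60(c=2) 72(c=2) 56(c=5)]
  14. access 72: HIT, count now 3. Cache: [13(c=1) 22(c=2) 60(c=2) 72(c=3) 56(c=5)]
  15. access 72: HIT, count now 4. Cache: [13(c=1) 22(c=2) 60(c=2) 72(c=4) 56(c=5)]
  16. access 72: HIT, count now 5. Cache: [13(c=1) 22(c=2) 60(c=2) 56(c=5) 72(c=5)]
Total: 10 hits, 6 misses, 1 evictions

Answer: 13 22 56 60 72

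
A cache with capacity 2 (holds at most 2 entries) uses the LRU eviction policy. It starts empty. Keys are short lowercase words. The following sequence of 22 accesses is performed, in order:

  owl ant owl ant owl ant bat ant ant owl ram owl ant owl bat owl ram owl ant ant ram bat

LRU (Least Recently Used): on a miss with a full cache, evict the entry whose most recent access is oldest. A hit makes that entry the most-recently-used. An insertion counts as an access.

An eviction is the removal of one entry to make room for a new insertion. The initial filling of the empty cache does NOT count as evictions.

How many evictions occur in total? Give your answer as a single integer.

Answer: 9

Derivation:
LRU simulation (capacity=2):
  1. access owl: MISS. Cache (LRU->MRU): [owl]
  2. access ant: MISS. Cache (LRU->MRU): [owl ant]
  3. access owl: HIT. Cache (LRU->MRU): [ant owl]
  4. access ant: HIT. Cache (LRU->MRU): [owl ant]
  5. access owl: HIT. Cache (LRU->MRU): [ant owl]
  6. access ant: HIT. Cache (LRU->MRU): [owl ant]
  7. access bat: MISS, evict owl. Cache (LRU->MRU): [ant bat]
  8. access ant: HIT. Cache (LRU->MRU): [bat ant]
  9. access ant: HIT. Cache (LRU->MRU): [bat ant]
  10. access owl: MISS, evict bat. Cache (LRU->MRU): [ant owl]
  11. access ram: MISS, evict ant. Cache (LRU->MRU): [owl ram]
  12. access owl: HIT. Cache (LRU->MRU): [ram owl]
  13. access ant: MISS, evict ram. Cache (LRU->MRU): [owl ant]
  14. access owl: HIT. Cache (LRU->MRU): [ant owl]
  15. access bat: MISS, evict ant. Cache (LRU->MRU): [owl bat]
  16. access owl: HIT. Cache (LRU->MRU): [bat owl]
  17. access ram: MISS, evict bat. Cache (LRU->MRU): [owl ram]
  18. access owl: HIT. Cache (LRU->MRU): [ram owl]
  19. access ant: MISS, evict ram. Cache (LRU->MRU): [owl ant]
  20. access ant: HIT. Cache (LRU->MRU): [owl ant]
  21. access ram: MISS, evict owl. Cache (LRU->MRU): [ant ram]
  22. access bat: MISS, evict ant. Cache (LRU->MRU): [ram bat]
Total: 11 hits, 11 misses, 9 evictions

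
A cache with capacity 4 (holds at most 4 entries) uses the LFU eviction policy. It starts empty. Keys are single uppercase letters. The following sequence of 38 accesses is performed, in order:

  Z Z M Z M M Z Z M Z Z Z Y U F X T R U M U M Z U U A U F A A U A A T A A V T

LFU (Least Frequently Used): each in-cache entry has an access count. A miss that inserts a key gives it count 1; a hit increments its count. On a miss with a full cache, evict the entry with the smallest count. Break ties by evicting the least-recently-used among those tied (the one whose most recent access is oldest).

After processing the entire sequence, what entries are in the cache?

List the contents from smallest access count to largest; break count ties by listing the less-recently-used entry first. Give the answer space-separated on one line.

Answer: T M U Z

Derivation:
LFU simulation (capacity=4):
  1. access Z: MISS. Cache: [Z(c=1)]
  2. access Z: HIT, count now 2. Cache: [Z(c=2)]
  3. access M: MISS. Cache: [M(c=1) Z(c=2)]
  4. access Z: HIT, count now 3. Cache: [M(c=1) Z(c=3)]
  5. access M: HIT, count now 2. Cache: [M(c=2) Z(c=3)]
  6. access M: HIT, count now 3. Cache: [Z(c=3) M(c=3)]
  7. access Z: HIT, count now 4. Cache: [M(c=3) Z(c=4)]
  8. access Z: HIT, count now 5. Cache: [M(c=3) Z(c=5)]
  9. access M: HIT, count now 4. Cache: [M(c=4) Z(c=5)]
  10. access Z: HIT, count now 6. Cache: [M(c=4) Z(c=6)]
  11. access Z: HIT, count now 7. Cache: [M(c=4) Z(c=7)]
  12. access Z: HIT, count now 8. Cache: [M(c=4) Z(c=8)]
  13. access Y: MISS. Cache: [Y(c=1) M(c=4) Z(c=8)]
  14. access U: MISS. Cache: [Y(c=1) U(c=1) M(c=4) Z(c=8)]
  15. access F: MISS, evict Y(c=1). Cache: [U(c=1) F(c=1) M(c=4) Z(c=8)]
  16. access X: MISS, evict U(c=1). Cache: [F(c=1) X(c=1) M(c=4) Z(c=8)]
  17. access T: MISS, evict F(c=1). Cache: [X(c=1) T(c=1) M(c=4) Z(c=8)]
  18. access R: MISS, evict X(c=1). Cache: [T(c=1) R(c=1) M(c=4) Z(c=8)]
  19. access U: MISS, evict T(c=1). Cache: [R(c=1) U(c=1) M(c=4) Z(c=8)]
  20. access M: HIT, count now 5. Cache: [R(c=1) U(c=1) M(c=5) Z(c=8)]
  21. access U: HIT, count now 2. Cache: [R(c=1) U(c=2) M(c=5) Z(c=8)]
  22. access M: HIT, count now 6. Cache: [R(c=1) U(c=2) M(c=6) Z(c=8)]
  23. access Z: HIT, count now 9. Cache: [R(c=1) U(c=2) M(c=6) Z(c=9)]
  24. access U: HIT, count now 3. Cache: [R(c=1) U(c=3) M(c=6) Z(c=9)]
  25. access U: HIT, count now 4. Cache: [R(c=1) U(c=4) M(c=6) Z(c=9)]
  26. access A: MISS, evict R(c=1). Cache: [A(c=1) U(c=4) M(c=6) Z(c=9)]
  27. access U: HIT, count now 5. Cache: [A(c=1) U(c=5) M(c=6) Z(c=9)]
  28. access F: MISS, evict A(c=1). Cache: [F(c=1) U(c=5) M(c=6) Z(c=9)]
  29. access A: MISS, evict F(c=1). Cache: [A(c=1) U(c=5) M(c=6) Z(c=9)]
  30. access A: HIT, count now 2. Cache: [A(c=2) U(c=5) M(c=6) Z(c=9)]
  31. access U: HIT, count now 6. Cache: [A(c=2) M(c=6) U(c=6) Z(c=9)]
  32. access A: HIT, count now 3. Cache: [A(c=3) M(c=6) U(c=6) Z(c=9)]
  33. access A: HIT, count now 4. Cache: [A(c=4) M(c=6) U(c=6) Z(c=9)]
  34. access T: MISS, evict A(c=4). Cache: [T(c=1) M(c=6) U(c=6) Z(c=9)]
  35. access A: MISS, evict T(c=1). Cache: [A(c=1) M(c=6) U(c=6) Z(c=9)]
  36. access A: HIT, count now 2. Cache: [A(c=2) M(c=6) U(c=6) Z(c=9)]
  37. access V: MISS, evict A(c=2). Cache: [V(c=1) M(c=6) U(c=6) Z(c=9)]
  38. access T: MISS, evict V(c=1). Cache: [T(c=1) M(c=6) U(c=6) Z(c=9)]
Total: 22 hits, 16 misses, 12 evictions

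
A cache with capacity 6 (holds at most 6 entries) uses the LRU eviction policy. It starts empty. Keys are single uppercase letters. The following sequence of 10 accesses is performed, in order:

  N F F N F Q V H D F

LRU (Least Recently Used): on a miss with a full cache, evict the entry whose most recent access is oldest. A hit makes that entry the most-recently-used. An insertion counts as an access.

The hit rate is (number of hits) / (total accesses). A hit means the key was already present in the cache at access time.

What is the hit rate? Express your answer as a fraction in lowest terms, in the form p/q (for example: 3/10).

Answer: 2/5

Derivation:
LRU simulation (capacity=6):
  1. access N: MISS. Cache (LRU->MRU): [N]
  2. access F: MISS. Cache (LRU->MRU): [N F]
  3. access F: HIT. Cache (LRU->MRU): [N F]
  4. access N: HIT. Cache (LRU->MRU): [F N]
  5. access F: HIT. Cache (LRU->MRU): [N F]
  6. access Q: MISS. Cache (LRU->MRU): [N F Q]
  7. access V: MISS. Cache (LRU->MRU): [N F Q V]
  8. access H: MISS. Cache (LRU->MRU): [N F Q V H]
  9. access D: MISS. Cache (LRU->MRU): [N F Q V H D]
  10. access F: HIT. Cache (LRU->MRU): [N Q V H D F]
Total: 4 hits, 6 misses, 0 evictions

Hit rate = 4/10 = 2/5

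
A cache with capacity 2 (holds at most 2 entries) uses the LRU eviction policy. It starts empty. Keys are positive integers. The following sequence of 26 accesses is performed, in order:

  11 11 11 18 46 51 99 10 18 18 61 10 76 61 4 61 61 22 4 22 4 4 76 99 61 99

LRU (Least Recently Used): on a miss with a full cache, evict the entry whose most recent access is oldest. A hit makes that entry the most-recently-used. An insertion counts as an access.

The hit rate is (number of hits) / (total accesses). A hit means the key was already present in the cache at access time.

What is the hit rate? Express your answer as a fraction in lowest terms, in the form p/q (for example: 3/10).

LRU simulation (capacity=2):
  1. access 11: MISS. Cache (LRU->MRU): [11]
  2. access 11: HIT. Cache (LRU->MRU): [11]
  3. access 11: HIT. Cache (LRU->MRU): [11]
  4. access 18: MISS. Cache (LRU->MRU): [11 18]
  5. access 46: MISS, evict 11. Cache (LRU->MRU): [18 46]
  6. access 51: MISS, evict 18. Cache (LRU->MRU): [46 51]
  7. access 99: MISS, evict 46. Cache (LRU->MRU): [51 99]
  8. access 10: MISS, evict 51. Cache (LRU->MRU): [99 10]
  9. access 18: MISS, evict 99. Cache (LRU->MRU): [10 18]
  10. access 18: HIT. Cache (LRU->MRU): [10 18]
  11. access 61: MISS, evict 10. Cache (LRU->MRU): [18 61]
  12. access 10: MISS, evict 18. Cache (LRU->MRU): [61 10]
  13. access 76: MISS, evict 61. Cache (LRU->MRU): [10 76]
  14. access 61: MISS, evict 10. Cache (LRU->MRU): [76 61]
  15. access 4: MISS, evict 76. Cache (LRU->MRU): [61 4]
  16. access 61: HIT. Cache (LRU->MRU): [4 61]
  17. access 61: HIT. Cache (LRU->MRU): [4 61]
  18. access 22: MISS, evict 4. Cache (LRU->MRU): [61 22]
  19. access 4: MISS, evict 61. Cache (LRU->MRU): [22 4]
  20. access 22: HIT. Cache (LRU->MRU): [4 22]
  21. access 4: HIT. Cache (LRU->MRU): [22 4]
  22. access 4: HIT. Cache (LRU->MRU): [22 4]
  23. access 76: MISS, evict 22. Cache (LRU->MRU): [4 76]
  24. access 99: MISS, evict 4. Cache (LRU->MRU): [76 99]
  25. access 61: MISS, evict 76. Cache (LRU->MRU): [99 61]
  26. access 99: HIT. Cache (LRU->MRU): [61 99]
Total: 9 hits, 17 misses, 15 evictions

Hit rate = 9/26

Answer: 9/26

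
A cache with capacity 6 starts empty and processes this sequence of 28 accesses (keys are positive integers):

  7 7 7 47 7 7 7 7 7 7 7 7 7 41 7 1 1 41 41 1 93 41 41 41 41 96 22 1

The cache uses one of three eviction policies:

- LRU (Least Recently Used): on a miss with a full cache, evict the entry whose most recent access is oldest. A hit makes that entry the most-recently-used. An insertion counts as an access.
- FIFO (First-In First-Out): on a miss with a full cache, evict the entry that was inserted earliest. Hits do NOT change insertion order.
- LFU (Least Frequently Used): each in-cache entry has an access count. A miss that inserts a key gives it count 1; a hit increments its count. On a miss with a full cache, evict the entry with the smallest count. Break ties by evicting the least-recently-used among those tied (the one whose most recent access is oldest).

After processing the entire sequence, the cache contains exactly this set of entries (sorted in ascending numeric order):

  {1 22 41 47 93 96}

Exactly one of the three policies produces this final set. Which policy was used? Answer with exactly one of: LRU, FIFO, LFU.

Simulating under each policy and comparing final sets:
  LRU: final set = {1 7 22 41 93 96} -> differs
  FIFO: final set = {1 22 41 47 93 96} -> MATCHES target
  LFU: final set = {1 7 22 41 93 96} -> differs
Only FIFO produces the target set.

Answer: FIFO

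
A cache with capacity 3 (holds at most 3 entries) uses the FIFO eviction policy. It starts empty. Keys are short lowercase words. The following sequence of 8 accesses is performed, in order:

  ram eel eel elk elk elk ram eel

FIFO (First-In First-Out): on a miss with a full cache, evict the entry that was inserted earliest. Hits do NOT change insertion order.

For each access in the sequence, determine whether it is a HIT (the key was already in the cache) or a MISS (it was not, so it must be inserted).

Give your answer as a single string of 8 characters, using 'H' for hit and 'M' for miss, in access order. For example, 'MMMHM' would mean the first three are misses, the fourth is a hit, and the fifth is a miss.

FIFO simulation (capacity=3):
  1. access ram: MISS. Cache (old->new): [ram]
  2. access eel: MISS. Cache (old->new): [ram eel]
  3. access eel: HIT. Cache (old->new): [ram eel]
  4. access elk: MISS. Cache (old->new): [ram eel elk]
  5. access elk: HIT. Cache (old->new): [ram eel elk]
  6. access elk: HIT. Cache (old->new): [ram eel elk]
  7. access ram: HIT. Cache (old->new): [ram eel elk]
  8. access eel: HIT. Cache (old->new): [ram eel elk]
Total: 5 hits, 3 misses, 0 evictions

Answer: MMHMHHHH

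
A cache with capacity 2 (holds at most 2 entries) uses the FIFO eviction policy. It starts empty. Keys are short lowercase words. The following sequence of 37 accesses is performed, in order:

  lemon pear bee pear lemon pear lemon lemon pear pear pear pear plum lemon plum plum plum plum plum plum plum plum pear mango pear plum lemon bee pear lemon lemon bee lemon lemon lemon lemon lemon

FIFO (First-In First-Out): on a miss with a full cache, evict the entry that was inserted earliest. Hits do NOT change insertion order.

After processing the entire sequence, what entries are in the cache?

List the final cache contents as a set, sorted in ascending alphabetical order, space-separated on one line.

Answer: bee lemon

Derivation:
FIFO simulation (capacity=2):
  1. access lemon: MISS. Cache (old->new): [lemon]
  2. access pear: MISS. Cache (old->new): [lemon pear]
  3. access bee: MISS, evict lemon. Cache (old->new): [pear bee]
  4. access pear: HIT. Cache (old->new): [pear bee]
  5. access lemon: MISS, evict pear. Cache (old->new): [bee lemon]
  6. access pear: MISS, evict bee. Cache (old->new): [lemon pear]
  7. access lemon: HIT. Cache (old->new): [lemon pear]
  8. access lemon: HIT. Cache (old->new): [lemon pear]
  9. access pear: HIT. Cache (old->new): [lemon pear]
  10. access pear: HIT. Cache (old->new): [lemon pear]
  11. access pear: HIT. Cache (old->new): [lemon pear]
  12. access pear: HIT. Cache (old->new): [lemon pear]
  13. access plum: MISS, evict lemon. Cache (old->new): [pear plum]
  14. access lemon: MISS, evict pear. Cache (old->new): [plum lemon]
  15. access plum: HIT. Cache (old->new): [plum lemon]
  16. access plum: HIT. Cache (old->new): [plum lemon]
  17. access plum: HIT. Cache (old->new): [plum lemon]
  18. access plum: HIT. Cache (old->new): [plum lemon]
  19. access plum: HIT. Cache (old->new): [plum lemon]
  20. access plum: HIT. Cache (old->new): [plum lemon]
  21. access plum: HIT. Cache (old->new): [plum lemon]
  22. access plum: HIT. Cache (old->new): [plum lemon]
  23. access pear: MISS, evict plum. Cache (old->new): [lemon pear]
  24. access mango: MISS, evict lemon. Cache (old->new): [pear mango]
  25. access pear: HIT. Cache (old->new): [pear mango]
  26. access plum: MISS, evict pear. Cache (old->new): [mango plum]
  27. access lemon: MISS, evict mango. Cache (old->new): [plum lemon]
  28. access bee: MISS, evict plum. Cache (old->new): [lemon bee]
  29. access pear: MISS, evict lemon. Cache (old->new): [bee pear]
  30. access lemon: MISS, evict bee. Cache (old->new): [pear lemon]
  31. access lemon: HIT. Cache (old->new): [pear lemon]
  32. access bee: MISS, evict pear. Cache (old->new): [lemon bee]
  33. access lemon: HIT. Cache (old->new): [lemon bee]
  34. access lemon: HIT. Cache (old->new): [lemon bee]
  35. access lemon: HIT. Cache (old->new): [lemon bee]
  36. access lemon: HIT. Cache (old->new): [lemon bee]
  37. access lemon: HIT. Cache (old->new): [lemon bee]
Total: 22 hits, 15 misses, 13 evictions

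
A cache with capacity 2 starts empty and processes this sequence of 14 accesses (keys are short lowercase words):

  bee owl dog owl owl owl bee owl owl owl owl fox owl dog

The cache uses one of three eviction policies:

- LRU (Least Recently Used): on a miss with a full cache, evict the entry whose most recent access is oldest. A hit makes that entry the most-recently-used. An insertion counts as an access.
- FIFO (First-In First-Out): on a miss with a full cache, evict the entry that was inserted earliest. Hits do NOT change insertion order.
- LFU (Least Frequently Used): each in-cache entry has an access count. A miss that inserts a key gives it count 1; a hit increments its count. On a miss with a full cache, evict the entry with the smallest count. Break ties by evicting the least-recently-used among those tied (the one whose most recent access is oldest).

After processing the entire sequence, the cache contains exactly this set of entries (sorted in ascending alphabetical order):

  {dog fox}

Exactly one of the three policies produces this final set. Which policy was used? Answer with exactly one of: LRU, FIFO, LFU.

Answer: FIFO

Derivation:
Simulating under each policy and comparing final sets:
  LRU: final set = {dog owl} -> differs
  FIFO: final set = {dog fox} -> MATCHES target
  LFU: final set = {dog owl} -> differs
Only FIFO produces the target set.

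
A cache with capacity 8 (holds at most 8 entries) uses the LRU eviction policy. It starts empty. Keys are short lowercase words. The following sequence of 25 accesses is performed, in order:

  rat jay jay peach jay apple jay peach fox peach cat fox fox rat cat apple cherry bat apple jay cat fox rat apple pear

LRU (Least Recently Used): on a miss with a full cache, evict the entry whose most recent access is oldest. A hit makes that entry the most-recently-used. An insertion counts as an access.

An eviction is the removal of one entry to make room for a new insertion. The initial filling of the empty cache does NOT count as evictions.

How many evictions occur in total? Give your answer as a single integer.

Answer: 1

Derivation:
LRU simulation (capacity=8):
  1. access rat: MISS. Cache (LRU->MRU): [rat]
  2. access jay: MISS. Cache (LRU->MRU): [rat jay]
  3. access jay: HIT. Cache (LRU->MRU): [rat jay]
  4. access peach: MISS. Cache (LRU->MRU): [rat jay peach]
  5. access jay: HIT. Cache (LRU->MRU): [rat peach jay]
  6. access apple: MISS. Cache (LRU->MRU): [rat peach jay apple]
  7. access jay: HIT. Cache (LRU->MRU): [rat peach apple jay]
  8. access peach: HIT. Cache (LRU->MRU): [rat apple jay peach]
  9. access fox: MISS. Cache (LRU->MRU): [rat apple jay peach fox]
  10. access peach: HIT. Cache (LRU->MRU): [rat apple jay fox peach]
  11. access cat: MISS. Cache (LRU->MRU): [rat apple jay fox peach cat]
  12. access fox: HIT. Cache (LRU->MRU): [rat apple jay peach cat fox]
  13. access fox: HIT. Cache (LRU->MRU): [rat apple jay peach cat fox]
  14. access rat: HIT. Cache (LRU->MRU): [apple jay peach cat fox rat]
  15. access cat: HIT. Cache (LRU->MRU): [apple jay peach fox rat cat]
  16. access apple: HIT. Cache (LRU->MRU): [jay peach fox rat cat apple]
  17. access cherry: MISS. Cache (LRU->MRU): [jay peach fox rat cat apple cherry]
  18. access bat: MISS. Cache (LRU->MRU): [jay peach fox rat cat apple cherry bat]
  19. access apple: HIT. Cache (LRU->MRU): [jay peach fox rat cat cherry bat apple]
  20. access jay: HIT. Cache (LRU->MRU): [peach fox rat cat cherry bat apple jay]
  21. access cat: HIT. Cache (LRU->MRU): [peach fox rat cherry bat apple jay cat]
  22. access fox: HIT. Cache (LRU->MRU): [peach rat cherry bat apple jay cat fox]
  23. access rat: HIT. Cache (LRU->MRU): [peach cherry bat apple jay cat fox rat]
  24. access apple: HIT. Cache (LRU->MRU): [peach cherry bat jay cat fox rat apple]
  25. access pear: MISS, evict peach. Cache (LRU->MRU): [cherry bat jay cat fox rat apple pear]
Total: 16 hits, 9 misses, 1 evictions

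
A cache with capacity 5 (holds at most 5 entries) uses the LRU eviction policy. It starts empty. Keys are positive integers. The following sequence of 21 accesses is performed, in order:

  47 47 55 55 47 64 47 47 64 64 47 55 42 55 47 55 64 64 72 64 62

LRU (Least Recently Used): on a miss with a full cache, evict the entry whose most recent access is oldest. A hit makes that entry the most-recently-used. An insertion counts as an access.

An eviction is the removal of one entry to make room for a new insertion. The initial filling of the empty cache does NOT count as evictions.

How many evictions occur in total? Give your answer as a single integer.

LRU simulation (capacity=5):
  1. access 47: MISS. Cache (LRU->MRU): [47]
  2. access 47: HIT. Cache (LRU->MRU): [47]
  3. access 55: MISS. Cache (LRU->MRU): [47 55]
  4. access 55: HIT. Cache (LRU->MRU): [47 55]
  5. access 47: HIT. Cache (LRU->MRU): [55 47]
  6. access 64: MISS. Cache (LRU->MRU): [55 47 64]
  7. access 47: HIT. Cache (LRU->MRU): [55 64 47]
  8. access 47: HIT. Cache (LRU->MRU): [55 64 47]
  9. access 64: HIT. Cache (LRU->MRU): [55 47 64]
  10. access 64: HIT. Cache (LRU->MRU): [55 47 64]
  11. access 47: HIT. Cache (LRU->MRU): [55 64 47]
  12. access 55: HIT. Cache (LRU->MRU): [64 47 55]
  13. access 42: MISS. Cache (LRU->MRU): [64 47 55 42]
  14. access 55: HIT. Cache (LRU->MRU): [64 47 42 55]
  15. access 47: HIT. Cache (LRU->MRU): [64 42 55 47]
  16. access 55: HIT. Cache (LRU->MRU): [64 42 47 55]
  17. access 64: HIT. Cache (LRU->MRU): [42 47 55 64]
  18. access 64: HIT. Cache (LRU->MRU): [42 47 55 64]
  19. access 72: MISS. Cache (LRU->MRU): [42 47 55 64 72]
  20. access 64: HIT. Cache (LRU->MRU): [42 47 55 72 64]
  21. access 62: MISS, evict 42. Cache (LRU->MRU): [47 55 72 64 62]
Total: 15 hits, 6 misses, 1 evictions

Answer: 1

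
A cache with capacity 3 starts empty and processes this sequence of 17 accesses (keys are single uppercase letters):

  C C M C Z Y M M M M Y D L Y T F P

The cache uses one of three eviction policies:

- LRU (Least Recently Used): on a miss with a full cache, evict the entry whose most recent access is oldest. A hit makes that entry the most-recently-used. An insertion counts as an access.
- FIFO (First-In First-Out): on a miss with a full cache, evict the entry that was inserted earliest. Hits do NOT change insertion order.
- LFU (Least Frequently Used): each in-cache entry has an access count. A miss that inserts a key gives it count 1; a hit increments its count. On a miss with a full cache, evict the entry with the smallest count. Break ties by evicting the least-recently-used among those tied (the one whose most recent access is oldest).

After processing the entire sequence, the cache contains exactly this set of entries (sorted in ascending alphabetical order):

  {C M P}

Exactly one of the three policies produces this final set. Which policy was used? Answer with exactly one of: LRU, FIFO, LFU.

Simulating under each policy and comparing final sets:
  LRU: final set = {F P T} -> differs
  FIFO: final set = {F P T} -> differs
  LFU: final set = {C M P} -> MATCHES target
Only LFU produces the target set.

Answer: LFU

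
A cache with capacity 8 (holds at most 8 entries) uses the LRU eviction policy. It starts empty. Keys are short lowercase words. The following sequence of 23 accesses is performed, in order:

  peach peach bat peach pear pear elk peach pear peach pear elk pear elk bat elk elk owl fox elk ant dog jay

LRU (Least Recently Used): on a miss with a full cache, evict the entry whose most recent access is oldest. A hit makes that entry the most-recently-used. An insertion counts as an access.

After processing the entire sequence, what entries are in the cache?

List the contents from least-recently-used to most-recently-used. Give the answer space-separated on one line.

LRU simulation (capacity=8):
  1. access peach: MISS. Cache (LRU->MRU): [peach]
  2. access peach: HIT. Cache (LRU->MRU): [peach]
  3. access bat: MISS. Cache (LRU->MRU): [peach bat]
  4. access peach: HIT. Cache (LRU->MRU): [bat peach]
  5. access pear: MISS. Cache (LRU->MRU): [bat peach pear]
  6. access pear: HIT. Cache (LRU->MRU): [bat peach pear]
  7. access elk: MISS. Cache (LRU->MRU): [bat peach pear elk]
  8. access peach: HIT. Cache (LRU->MRU): [bat pear elk peach]
  9. access pear: HIT. Cache (LRU->MRU): [bat elk peach pear]
  10. access peach: HIT. Cache (LRU->MRU): [bat elk pear peach]
  11. access pear: HIT. Cache (LRU->MRU): [bat elk peach pear]
  12. access elk: HIT. Cache (LRU->MRU): [bat peach pear elk]
  13. access pear: HIT. Cache (LRU->MRU): [bat peach elk pear]
  14. access elk: HIT. Cache (LRU->MRU): [bat peach pear elk]
  15. access bat: HIT. Cache (LRU->MRU): [peach pear elk bat]
  16. access elk: HIT. Cache (LRU->MRU): [peach pear bat elk]
  17. access elk: HIT. Cache (LRU->MRU): [peach pear bat elk]
  18. access owl: MISS. Cache (LRU->MRU): [peach pear bat elk owl]
  19. access fox: MISS. Cache (LRU->MRU): [peach pear bat elk owl fox]
  20. access elk: HIT. Cache (LRU->MRU): [peach pear bat owl fox elk]
  21. access ant: MISS. Cache (LRU->MRU): [peach pear bat owl fox elk ant]
  22. access dog: MISS. Cache (LRU->MRU): [peach pear bat owl fox elk ant dog]
  23. access jay: MISS, evict peach. Cache (LRU->MRU): [pear bat owl fox elk ant dog jay]
Total: 14 hits, 9 misses, 1 evictions

Answer: pear bat owl fox elk ant dog jay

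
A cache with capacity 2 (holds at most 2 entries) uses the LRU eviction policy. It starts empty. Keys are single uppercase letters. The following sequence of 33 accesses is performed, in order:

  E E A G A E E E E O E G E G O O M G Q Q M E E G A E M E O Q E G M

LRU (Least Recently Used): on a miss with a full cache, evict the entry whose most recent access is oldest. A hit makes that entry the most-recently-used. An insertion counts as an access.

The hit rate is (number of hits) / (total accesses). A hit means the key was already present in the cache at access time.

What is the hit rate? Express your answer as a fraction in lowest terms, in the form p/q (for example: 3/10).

Answer: 4/11

Derivation:
LRU simulation (capacity=2):
  1. access E: MISS. Cache (LRU->MRU): [E]
  2. access E: HIT. Cache (LRU->MRU): [E]
  3. access A: MISS. Cache (LRU->MRU): [E A]
  4. access G: MISS, evict E. Cache (LRU->MRU): [A G]
  5. access A: HIT. Cache (LRU->MRU): [G A]
  6. access E: MISS, evict G. Cache (LRU->MRU): [A E]
  7. access E: HIT. Cache (LRU->MRU): [A E]
  8. access E: HIT. Cache (LRU->MRU): [A E]
  9. access E: HIT. Cache (LRU->MRU): [A E]
  10. access O: MISS, evict A. Cache (LRU->MRU): [E O]
  11. access E: HIT. Cache (LRU->MRU): [O E]
  12. access G: MISS, evict O. Cache (LRU->MRU): [E G]
  13. access E: HIT. Cache (LRU->MRU): [G E]
  14. access G: HIT. Cache (LRU->MRU): [E G]
  15. access O: MISS, evict E. Cache (LRU->MRU): [G O]
  16. access O: HIT. Cache (LRU->MRU): [G O]
  17. access M: MISS, evict G. Cache (LRU->MRU): [O M]
  18. access G: MISS, evict O. Cache (LRU->MRU): [M G]
  19. access Q: MISS, evict M. Cache (LRU->MRU): [G Q]
  20. access Q: HIT. Cache (LRU->MRU): [G Q]
  21. access M: MISS, evict G. Cache (LRU->MRU): [Q M]
  22. access E: MISS, evict Q. Cache (LRU->MRU): [M E]
  23. access E: HIT. Cache (LRU->MRU): [M E]
  24. access G: MISS, evict M. Cache (LRU->MRU): [E G]
  25. access A: MISS, evict E. Cache (LRU->MRU): [G A]
  26. access E: MISS, evict G. Cache (LRU->MRU): [A E]
  27. access M: MISS, evict A. Cache (LRU->MRU): [E M]
  28. access E: HIT. Cache (LRU->MRU): [M E]
  29. access O: MISS, evict M. Cache (LRU->MRU): [E O]
  30. access Q: MISS, evict E. Cache (LRU->MRU): [O Q]
  31. access E: MISS, evict O. Cache (LRU->MRU): [Q E]
  32. access G: MISS, evict Q. Cache (LRU->MRU): [E G]
  33. access M: MISS, evict E. Cache (LRU->MRU): [G M]
Total: 12 hits, 21 misses, 19 evictions

Hit rate = 12/33 = 4/11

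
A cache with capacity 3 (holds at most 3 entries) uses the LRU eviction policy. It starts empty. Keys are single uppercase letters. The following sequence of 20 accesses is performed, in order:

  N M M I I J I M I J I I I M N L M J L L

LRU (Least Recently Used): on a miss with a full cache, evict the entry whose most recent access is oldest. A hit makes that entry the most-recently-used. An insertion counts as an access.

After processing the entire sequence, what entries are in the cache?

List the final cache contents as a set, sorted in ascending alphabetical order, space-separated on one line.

LRU simulation (capacity=3):
  1. access N: MISS. Cache (LRU->MRU): [N]
  2. access M: MISS. Cache (LRU->MRU): [N M]
  3. access M: HIT. Cache (LRU->MRU): [N M]
  4. access I: MISS. Cache (LRU->MRU): [N M I]
  5. access I: HIT. Cache (LRU->MRU): [N M I]
  6. access J: MISS, evict N. Cache (LRU->MRU): [M I J]
  7. access I: HIT. Cache (LRU->MRU): [M J I]
  8. access M: HIT. Cache (LRU->MRU): [J I M]
  9. access I: HIT. Cache (LRU->MRU): [J M I]
  10. access J: HIT. Cache (LRU->MRU): [M I J]
  11. access I: HIT. Cache (LRU->MRU): [M J I]
  12. access I: HIT. Cache (LRU->MRU): [M J I]
  13. access I: HIT. Cache (LRU->MRU): [M J I]
  14. access M: HIT. Cache (LRU->MRU): [J I M]
  15. access N: MISS, evict J. Cache (LRU->MRU): [I M N]
  16. access L: MISS, evict I. Cache (LRU->MRU): [M N L]
  17. access M: HIT. Cache (LRU->MRU): [N L M]
  18. access J: MISS, evict N. Cache (LRU->MRU): [L M J]
  19. access L: HIT. Cache (LRU->MRU): [M J L]
  20. access L: HIT. Cache (LRU->MRU): [M J L]
Total: 13 hits, 7 misses, 4 evictions

Answer: J L M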